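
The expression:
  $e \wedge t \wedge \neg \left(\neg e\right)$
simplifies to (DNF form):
$e \wedge t$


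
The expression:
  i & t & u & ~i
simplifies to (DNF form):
False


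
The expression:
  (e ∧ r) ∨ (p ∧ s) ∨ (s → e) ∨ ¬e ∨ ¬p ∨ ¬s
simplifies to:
True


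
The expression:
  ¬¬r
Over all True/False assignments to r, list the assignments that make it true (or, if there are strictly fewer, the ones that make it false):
is true only for:
  r=True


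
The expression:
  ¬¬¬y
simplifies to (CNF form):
¬y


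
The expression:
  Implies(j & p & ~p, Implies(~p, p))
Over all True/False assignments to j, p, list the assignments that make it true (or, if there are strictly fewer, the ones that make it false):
is always true.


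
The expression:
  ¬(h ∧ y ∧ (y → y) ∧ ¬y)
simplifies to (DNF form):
True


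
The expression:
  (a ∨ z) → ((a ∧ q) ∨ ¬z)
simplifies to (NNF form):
(a ∧ q) ∨ ¬z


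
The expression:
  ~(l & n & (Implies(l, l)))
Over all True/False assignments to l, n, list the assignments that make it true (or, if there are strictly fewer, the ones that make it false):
is false only for:
  l=True, n=True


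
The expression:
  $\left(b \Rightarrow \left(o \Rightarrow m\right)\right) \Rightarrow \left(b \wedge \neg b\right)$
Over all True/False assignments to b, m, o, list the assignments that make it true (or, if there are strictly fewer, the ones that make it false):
is true only for:
  b=True, m=False, o=True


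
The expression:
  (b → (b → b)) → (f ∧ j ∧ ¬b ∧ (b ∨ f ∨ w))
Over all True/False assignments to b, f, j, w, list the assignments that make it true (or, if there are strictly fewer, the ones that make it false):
is true only for:
  b=False, f=True, j=True, w=False;
  b=False, f=True, j=True, w=True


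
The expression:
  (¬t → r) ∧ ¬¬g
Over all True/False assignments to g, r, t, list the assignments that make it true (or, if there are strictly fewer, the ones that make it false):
is true only for:
  g=True, r=False, t=True;
  g=True, r=True, t=False;
  g=True, r=True, t=True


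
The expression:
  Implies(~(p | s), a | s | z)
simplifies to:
a | p | s | z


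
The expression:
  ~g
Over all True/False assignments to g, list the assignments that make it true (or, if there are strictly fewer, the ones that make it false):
is true only for:
  g=False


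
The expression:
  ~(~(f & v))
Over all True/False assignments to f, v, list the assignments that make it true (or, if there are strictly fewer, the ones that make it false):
is true only for:
  f=True, v=True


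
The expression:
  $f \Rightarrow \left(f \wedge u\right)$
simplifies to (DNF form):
$u \vee \neg f$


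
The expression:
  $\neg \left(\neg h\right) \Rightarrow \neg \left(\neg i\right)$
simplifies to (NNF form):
$i \vee \neg h$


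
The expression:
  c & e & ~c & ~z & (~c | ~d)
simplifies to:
False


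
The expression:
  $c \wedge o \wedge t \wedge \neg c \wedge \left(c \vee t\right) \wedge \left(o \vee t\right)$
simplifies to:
$\text{False}$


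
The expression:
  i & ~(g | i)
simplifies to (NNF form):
False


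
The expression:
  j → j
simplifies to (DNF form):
True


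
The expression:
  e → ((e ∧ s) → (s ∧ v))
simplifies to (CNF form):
v ∨ ¬e ∨ ¬s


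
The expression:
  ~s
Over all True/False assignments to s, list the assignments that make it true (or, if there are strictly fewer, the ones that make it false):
is true only for:
  s=False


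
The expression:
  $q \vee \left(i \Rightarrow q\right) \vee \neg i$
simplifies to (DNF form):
$q \vee \neg i$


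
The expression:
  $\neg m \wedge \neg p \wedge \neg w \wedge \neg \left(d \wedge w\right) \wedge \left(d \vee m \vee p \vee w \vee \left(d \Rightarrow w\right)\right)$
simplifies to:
$\neg m \wedge \neg p \wedge \neg w$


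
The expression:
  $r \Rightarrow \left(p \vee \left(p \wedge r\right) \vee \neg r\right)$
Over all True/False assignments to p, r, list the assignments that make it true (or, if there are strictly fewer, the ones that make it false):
is false only for:
  p=False, r=True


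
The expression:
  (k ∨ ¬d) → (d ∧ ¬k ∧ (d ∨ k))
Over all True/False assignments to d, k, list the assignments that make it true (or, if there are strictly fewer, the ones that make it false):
is true only for:
  d=True, k=False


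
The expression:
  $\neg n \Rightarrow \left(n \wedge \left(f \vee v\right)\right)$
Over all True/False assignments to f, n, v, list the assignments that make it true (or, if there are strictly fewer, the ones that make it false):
is true only for:
  f=False, n=True, v=False;
  f=False, n=True, v=True;
  f=True, n=True, v=False;
  f=True, n=True, v=True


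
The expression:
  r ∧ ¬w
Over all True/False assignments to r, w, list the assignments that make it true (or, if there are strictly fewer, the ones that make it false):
is true only for:
  r=True, w=False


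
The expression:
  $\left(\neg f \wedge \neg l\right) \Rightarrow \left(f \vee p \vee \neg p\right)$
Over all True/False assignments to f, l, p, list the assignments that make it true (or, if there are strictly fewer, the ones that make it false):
is always true.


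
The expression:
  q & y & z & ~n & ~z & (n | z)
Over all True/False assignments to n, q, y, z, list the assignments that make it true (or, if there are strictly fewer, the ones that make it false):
is never true.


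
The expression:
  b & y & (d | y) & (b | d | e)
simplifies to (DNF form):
b & y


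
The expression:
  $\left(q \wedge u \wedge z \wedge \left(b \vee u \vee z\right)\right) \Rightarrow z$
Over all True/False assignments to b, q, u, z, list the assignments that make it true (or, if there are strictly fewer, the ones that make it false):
is always true.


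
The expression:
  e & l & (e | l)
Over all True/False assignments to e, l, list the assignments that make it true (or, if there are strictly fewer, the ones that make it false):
is true only for:
  e=True, l=True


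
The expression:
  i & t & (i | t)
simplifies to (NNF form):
i & t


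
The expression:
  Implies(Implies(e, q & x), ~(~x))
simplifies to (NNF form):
e | x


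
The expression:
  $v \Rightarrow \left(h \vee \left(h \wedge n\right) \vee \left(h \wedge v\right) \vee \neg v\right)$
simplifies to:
$h \vee \neg v$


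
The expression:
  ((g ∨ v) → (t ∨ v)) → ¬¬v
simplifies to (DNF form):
v ∨ (g ∧ ¬t)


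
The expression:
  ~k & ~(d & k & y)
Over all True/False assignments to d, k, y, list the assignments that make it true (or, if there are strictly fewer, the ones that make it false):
is true only for:
  d=False, k=False, y=False;
  d=False, k=False, y=True;
  d=True, k=False, y=False;
  d=True, k=False, y=True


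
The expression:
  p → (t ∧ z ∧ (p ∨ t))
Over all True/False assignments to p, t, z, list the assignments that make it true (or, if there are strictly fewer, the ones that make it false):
is false only for:
  p=True, t=False, z=False;
  p=True, t=False, z=True;
  p=True, t=True, z=False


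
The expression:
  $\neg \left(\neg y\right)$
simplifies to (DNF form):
$y$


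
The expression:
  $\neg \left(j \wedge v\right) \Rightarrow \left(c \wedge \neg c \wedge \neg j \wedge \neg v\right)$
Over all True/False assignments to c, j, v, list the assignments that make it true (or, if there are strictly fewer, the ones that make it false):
is true only for:
  c=False, j=True, v=True;
  c=True, j=True, v=True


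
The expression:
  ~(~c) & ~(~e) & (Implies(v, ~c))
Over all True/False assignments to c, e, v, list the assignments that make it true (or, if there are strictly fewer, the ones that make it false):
is true only for:
  c=True, e=True, v=False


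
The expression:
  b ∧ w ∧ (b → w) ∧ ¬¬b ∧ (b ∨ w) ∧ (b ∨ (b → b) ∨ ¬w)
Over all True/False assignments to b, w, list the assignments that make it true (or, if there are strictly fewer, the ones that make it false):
is true only for:
  b=True, w=True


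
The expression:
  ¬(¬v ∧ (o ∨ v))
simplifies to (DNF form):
v ∨ ¬o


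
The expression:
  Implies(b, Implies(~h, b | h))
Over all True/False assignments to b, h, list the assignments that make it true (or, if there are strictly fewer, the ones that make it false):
is always true.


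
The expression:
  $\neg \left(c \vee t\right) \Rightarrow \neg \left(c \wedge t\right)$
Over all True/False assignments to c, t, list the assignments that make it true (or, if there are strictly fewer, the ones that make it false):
is always true.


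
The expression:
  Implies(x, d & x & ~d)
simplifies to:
~x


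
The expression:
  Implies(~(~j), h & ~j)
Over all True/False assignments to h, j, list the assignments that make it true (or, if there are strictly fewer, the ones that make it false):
is true only for:
  h=False, j=False;
  h=True, j=False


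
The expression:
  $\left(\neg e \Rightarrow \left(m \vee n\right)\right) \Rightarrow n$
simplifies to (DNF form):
$n \vee \left(\neg e \wedge \neg m\right)$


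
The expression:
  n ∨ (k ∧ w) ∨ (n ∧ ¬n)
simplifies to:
n ∨ (k ∧ w)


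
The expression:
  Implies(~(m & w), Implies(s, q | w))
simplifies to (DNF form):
q | w | ~s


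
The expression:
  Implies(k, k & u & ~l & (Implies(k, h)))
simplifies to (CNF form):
(h | ~k) & (u | ~k) & (~k | ~l)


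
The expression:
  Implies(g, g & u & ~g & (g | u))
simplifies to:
~g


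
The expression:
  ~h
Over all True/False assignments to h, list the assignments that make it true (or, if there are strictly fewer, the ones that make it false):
is true only for:
  h=False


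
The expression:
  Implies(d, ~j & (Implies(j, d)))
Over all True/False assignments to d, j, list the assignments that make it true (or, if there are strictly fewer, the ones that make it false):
is false only for:
  d=True, j=True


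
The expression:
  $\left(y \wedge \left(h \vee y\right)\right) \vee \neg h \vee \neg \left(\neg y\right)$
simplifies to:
$y \vee \neg h$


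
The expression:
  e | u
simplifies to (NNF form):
e | u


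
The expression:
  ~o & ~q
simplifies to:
~o & ~q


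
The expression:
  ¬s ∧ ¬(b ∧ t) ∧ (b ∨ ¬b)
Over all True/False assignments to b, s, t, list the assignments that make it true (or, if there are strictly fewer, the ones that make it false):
is true only for:
  b=False, s=False, t=False;
  b=False, s=False, t=True;
  b=True, s=False, t=False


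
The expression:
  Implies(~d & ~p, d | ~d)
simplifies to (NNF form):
True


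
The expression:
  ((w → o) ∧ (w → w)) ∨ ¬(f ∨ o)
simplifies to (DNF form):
o ∨ ¬f ∨ ¬w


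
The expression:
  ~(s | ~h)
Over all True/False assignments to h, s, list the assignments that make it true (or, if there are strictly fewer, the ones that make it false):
is true only for:
  h=True, s=False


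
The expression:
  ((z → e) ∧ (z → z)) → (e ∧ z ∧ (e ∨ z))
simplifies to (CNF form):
z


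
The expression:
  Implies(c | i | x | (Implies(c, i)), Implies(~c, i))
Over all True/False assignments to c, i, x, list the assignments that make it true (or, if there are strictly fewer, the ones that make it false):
is false only for:
  c=False, i=False, x=False;
  c=False, i=False, x=True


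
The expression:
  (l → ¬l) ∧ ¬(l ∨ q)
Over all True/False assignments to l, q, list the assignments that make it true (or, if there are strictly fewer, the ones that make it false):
is true only for:
  l=False, q=False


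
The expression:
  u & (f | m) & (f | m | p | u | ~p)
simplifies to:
u & (f | m)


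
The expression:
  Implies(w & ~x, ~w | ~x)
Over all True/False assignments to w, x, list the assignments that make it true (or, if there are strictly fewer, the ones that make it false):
is always true.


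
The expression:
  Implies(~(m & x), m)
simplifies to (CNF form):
m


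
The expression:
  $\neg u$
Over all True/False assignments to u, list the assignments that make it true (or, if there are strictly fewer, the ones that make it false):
is true only for:
  u=False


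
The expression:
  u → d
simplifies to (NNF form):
d ∨ ¬u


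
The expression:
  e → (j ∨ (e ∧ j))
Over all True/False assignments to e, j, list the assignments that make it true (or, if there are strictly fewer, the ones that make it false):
is false only for:
  e=True, j=False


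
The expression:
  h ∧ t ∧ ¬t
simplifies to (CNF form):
False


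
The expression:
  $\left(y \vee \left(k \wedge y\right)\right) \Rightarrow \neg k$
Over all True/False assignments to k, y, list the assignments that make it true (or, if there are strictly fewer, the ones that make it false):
is false only for:
  k=True, y=True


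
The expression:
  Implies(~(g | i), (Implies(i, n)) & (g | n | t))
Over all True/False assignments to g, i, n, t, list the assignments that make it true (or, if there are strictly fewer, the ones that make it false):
is false only for:
  g=False, i=False, n=False, t=False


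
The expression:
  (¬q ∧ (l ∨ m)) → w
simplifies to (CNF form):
(q ∨ w ∨ ¬l) ∧ (q ∨ w ∨ ¬m)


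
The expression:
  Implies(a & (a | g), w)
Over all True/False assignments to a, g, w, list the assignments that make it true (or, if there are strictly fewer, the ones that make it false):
is false only for:
  a=True, g=False, w=False;
  a=True, g=True, w=False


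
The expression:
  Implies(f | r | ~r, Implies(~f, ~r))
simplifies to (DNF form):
f | ~r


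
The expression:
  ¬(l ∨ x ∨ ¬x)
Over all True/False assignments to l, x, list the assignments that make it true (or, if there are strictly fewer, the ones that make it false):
is never true.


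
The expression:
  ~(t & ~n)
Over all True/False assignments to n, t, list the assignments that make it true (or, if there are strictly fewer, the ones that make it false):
is false only for:
  n=False, t=True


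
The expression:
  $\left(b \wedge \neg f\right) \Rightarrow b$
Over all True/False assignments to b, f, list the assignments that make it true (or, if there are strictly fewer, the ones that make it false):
is always true.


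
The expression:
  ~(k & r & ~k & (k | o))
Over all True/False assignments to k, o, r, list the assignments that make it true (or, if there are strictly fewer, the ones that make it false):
is always true.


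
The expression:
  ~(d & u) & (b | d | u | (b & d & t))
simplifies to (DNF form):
(b & ~d) | (d & ~u) | (u & ~d)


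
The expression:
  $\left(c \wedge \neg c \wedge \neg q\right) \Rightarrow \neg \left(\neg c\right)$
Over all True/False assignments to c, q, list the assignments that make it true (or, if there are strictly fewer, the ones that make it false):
is always true.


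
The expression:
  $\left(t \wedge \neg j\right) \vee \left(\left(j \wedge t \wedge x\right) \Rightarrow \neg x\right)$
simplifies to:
$\neg j \vee \neg t \vee \neg x$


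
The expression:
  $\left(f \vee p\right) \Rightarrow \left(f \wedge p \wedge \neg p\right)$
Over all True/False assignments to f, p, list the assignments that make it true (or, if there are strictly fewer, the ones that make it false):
is true only for:
  f=False, p=False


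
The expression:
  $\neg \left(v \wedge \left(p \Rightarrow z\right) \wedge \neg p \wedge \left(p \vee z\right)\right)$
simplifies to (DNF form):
$p \vee \neg v \vee \neg z$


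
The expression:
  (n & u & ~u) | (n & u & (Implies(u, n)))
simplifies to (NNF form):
n & u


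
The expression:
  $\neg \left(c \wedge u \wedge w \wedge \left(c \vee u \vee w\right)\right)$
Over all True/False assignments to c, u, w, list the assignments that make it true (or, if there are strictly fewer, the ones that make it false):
is false only for:
  c=True, u=True, w=True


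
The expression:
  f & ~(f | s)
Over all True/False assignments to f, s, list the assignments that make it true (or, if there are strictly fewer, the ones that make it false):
is never true.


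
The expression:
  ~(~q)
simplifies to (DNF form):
q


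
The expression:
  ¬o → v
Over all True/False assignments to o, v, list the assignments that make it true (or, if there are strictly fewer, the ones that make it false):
is false only for:
  o=False, v=False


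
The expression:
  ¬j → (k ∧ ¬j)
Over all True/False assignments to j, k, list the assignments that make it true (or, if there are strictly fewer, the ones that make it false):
is false only for:
  j=False, k=False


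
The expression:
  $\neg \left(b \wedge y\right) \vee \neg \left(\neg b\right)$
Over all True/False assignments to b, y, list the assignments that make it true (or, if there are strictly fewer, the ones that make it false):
is always true.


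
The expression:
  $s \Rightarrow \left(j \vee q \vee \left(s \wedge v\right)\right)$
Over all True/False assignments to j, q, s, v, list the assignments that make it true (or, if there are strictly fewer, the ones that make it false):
is false only for:
  j=False, q=False, s=True, v=False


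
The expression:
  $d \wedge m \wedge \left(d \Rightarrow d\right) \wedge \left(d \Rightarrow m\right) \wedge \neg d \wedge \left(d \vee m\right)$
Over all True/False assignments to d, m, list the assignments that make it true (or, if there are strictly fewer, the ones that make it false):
is never true.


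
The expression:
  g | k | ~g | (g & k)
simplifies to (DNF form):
True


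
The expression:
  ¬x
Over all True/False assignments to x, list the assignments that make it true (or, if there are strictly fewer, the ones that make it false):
is true only for:
  x=False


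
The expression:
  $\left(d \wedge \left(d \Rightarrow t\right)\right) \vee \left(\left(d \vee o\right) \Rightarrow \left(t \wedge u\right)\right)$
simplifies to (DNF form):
$\left(d \wedge t\right) \vee \left(t \wedge u\right) \vee \left(\neg d \wedge \neg o\right)$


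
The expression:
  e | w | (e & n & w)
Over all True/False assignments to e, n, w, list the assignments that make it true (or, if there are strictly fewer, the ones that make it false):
is false only for:
  e=False, n=False, w=False;
  e=False, n=True, w=False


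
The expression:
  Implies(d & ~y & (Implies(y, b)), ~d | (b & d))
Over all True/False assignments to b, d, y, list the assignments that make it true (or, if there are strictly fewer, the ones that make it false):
is false only for:
  b=False, d=True, y=False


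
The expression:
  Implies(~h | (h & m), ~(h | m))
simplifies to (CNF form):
~m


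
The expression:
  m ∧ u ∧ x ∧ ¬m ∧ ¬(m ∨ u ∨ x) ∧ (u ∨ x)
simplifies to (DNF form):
False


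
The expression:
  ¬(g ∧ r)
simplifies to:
¬g ∨ ¬r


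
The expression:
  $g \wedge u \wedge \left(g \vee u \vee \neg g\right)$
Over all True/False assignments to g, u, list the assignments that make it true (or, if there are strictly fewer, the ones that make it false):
is true only for:
  g=True, u=True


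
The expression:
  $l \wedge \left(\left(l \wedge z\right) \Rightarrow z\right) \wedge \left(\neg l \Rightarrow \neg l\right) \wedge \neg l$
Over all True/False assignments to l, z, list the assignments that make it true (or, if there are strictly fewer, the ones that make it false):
is never true.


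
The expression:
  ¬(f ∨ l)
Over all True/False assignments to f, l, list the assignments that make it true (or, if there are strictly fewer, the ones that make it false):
is true only for:
  f=False, l=False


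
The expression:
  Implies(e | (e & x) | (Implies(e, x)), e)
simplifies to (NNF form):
e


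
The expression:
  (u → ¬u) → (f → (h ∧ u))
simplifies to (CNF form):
u ∨ ¬f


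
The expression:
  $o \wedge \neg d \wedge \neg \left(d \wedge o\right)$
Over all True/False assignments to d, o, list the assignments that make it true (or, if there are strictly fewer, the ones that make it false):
is true only for:
  d=False, o=True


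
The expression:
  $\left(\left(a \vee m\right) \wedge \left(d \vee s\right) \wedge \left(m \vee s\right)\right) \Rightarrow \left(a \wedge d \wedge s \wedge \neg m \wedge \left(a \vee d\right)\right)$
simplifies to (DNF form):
$\left(d \wedge \neg m\right) \vee \left(\neg a \wedge \neg m\right) \vee \left(\neg d \wedge \neg s\right)$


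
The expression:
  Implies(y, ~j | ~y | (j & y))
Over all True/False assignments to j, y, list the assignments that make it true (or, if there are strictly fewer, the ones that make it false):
is always true.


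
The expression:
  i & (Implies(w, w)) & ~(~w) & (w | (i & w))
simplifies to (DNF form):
i & w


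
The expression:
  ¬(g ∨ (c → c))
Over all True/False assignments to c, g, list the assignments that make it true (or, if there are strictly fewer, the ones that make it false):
is never true.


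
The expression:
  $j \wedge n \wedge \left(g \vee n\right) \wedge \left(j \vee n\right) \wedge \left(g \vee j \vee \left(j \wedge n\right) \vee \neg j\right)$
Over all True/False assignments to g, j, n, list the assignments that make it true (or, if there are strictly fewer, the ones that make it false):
is true only for:
  g=False, j=True, n=True;
  g=True, j=True, n=True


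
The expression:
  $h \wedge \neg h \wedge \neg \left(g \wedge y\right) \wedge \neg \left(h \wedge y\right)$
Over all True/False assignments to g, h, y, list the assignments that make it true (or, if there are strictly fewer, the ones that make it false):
is never true.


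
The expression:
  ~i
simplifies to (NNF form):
~i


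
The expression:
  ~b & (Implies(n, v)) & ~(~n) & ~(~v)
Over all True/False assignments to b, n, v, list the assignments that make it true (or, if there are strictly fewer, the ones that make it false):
is true only for:
  b=False, n=True, v=True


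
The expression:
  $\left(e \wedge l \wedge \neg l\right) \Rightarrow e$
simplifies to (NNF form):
$\text{True}$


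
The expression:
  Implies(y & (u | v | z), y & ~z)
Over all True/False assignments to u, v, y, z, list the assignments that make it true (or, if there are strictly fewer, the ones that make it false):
is false only for:
  u=False, v=False, y=True, z=True;
  u=False, v=True, y=True, z=True;
  u=True, v=False, y=True, z=True;
  u=True, v=True, y=True, z=True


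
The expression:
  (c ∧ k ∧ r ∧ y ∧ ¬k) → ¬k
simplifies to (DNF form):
True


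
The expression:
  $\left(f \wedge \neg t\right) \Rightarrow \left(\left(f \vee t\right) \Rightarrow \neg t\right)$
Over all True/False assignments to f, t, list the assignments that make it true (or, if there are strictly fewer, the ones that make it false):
is always true.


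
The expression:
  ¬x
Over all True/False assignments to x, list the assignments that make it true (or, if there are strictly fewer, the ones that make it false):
is true only for:
  x=False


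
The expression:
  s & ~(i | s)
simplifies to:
False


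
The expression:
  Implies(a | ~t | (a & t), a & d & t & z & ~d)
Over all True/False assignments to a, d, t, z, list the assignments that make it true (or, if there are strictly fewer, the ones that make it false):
is true only for:
  a=False, d=False, t=True, z=False;
  a=False, d=False, t=True, z=True;
  a=False, d=True, t=True, z=False;
  a=False, d=True, t=True, z=True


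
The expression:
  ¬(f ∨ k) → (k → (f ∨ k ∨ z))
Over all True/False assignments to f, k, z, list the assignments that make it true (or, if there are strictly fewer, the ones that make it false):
is always true.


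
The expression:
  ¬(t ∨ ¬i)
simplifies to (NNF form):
i ∧ ¬t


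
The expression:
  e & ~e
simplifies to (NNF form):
False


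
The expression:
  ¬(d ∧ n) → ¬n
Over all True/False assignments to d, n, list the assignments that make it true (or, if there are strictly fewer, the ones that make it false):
is false only for:
  d=False, n=True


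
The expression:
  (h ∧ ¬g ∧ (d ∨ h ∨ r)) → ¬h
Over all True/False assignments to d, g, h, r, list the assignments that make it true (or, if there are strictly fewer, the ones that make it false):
is false only for:
  d=False, g=False, h=True, r=False;
  d=False, g=False, h=True, r=True;
  d=True, g=False, h=True, r=False;
  d=True, g=False, h=True, r=True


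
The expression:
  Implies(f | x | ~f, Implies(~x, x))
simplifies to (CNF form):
x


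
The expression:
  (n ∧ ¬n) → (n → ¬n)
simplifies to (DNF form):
True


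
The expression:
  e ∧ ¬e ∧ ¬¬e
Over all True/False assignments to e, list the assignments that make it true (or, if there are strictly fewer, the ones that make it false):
is never true.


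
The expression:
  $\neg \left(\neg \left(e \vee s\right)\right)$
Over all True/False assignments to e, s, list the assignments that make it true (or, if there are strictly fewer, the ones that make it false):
is false only for:
  e=False, s=False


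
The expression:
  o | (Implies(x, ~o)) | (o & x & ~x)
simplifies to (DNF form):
True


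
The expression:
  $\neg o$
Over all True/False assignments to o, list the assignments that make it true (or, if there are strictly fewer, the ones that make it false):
is true only for:
  o=False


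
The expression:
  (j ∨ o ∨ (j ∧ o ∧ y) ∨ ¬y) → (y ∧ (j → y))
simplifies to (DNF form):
y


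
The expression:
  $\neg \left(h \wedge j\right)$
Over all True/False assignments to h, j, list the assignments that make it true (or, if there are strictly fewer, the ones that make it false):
is false only for:
  h=True, j=True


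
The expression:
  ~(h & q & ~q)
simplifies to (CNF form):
True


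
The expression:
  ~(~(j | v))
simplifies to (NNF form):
j | v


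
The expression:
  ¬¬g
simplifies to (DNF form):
g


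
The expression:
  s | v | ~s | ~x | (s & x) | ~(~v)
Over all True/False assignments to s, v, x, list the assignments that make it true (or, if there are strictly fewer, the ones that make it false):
is always true.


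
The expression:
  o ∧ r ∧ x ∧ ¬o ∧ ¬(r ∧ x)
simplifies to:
False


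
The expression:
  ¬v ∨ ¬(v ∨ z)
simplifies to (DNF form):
¬v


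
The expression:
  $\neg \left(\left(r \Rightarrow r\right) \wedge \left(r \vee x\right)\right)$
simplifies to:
$\neg r \wedge \neg x$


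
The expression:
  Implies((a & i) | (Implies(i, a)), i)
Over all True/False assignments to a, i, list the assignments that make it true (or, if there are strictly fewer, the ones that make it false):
is true only for:
  a=False, i=True;
  a=True, i=True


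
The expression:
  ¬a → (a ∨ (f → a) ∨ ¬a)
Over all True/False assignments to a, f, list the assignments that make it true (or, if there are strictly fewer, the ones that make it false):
is always true.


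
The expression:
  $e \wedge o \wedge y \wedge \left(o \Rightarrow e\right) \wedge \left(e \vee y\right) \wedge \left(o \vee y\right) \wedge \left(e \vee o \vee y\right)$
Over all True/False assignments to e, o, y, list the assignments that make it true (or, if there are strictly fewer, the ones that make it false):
is true only for:
  e=True, o=True, y=True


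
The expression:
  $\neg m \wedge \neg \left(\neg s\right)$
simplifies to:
$s \wedge \neg m$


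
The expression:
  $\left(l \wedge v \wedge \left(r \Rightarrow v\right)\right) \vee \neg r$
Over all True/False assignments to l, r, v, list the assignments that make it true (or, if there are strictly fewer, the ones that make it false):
is false only for:
  l=False, r=True, v=False;
  l=False, r=True, v=True;
  l=True, r=True, v=False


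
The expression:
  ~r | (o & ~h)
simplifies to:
~r | (o & ~h)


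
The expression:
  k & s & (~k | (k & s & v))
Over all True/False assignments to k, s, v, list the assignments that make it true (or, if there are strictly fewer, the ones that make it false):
is true only for:
  k=True, s=True, v=True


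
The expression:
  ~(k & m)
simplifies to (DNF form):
~k | ~m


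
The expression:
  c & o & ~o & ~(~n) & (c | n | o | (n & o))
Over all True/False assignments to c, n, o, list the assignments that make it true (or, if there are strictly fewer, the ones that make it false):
is never true.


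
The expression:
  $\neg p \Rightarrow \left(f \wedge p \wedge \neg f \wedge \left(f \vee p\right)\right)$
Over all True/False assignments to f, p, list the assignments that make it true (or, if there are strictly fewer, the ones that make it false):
is true only for:
  f=False, p=True;
  f=True, p=True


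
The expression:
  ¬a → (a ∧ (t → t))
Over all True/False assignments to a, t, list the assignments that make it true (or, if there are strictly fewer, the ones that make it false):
is true only for:
  a=True, t=False;
  a=True, t=True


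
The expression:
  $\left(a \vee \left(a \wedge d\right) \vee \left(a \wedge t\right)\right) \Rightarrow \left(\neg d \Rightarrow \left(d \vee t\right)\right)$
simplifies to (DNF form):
$d \vee t \vee \neg a$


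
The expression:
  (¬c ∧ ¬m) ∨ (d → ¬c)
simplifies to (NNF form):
¬c ∨ ¬d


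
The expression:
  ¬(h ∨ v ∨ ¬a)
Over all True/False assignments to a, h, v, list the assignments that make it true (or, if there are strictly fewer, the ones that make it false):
is true only for:
  a=True, h=False, v=False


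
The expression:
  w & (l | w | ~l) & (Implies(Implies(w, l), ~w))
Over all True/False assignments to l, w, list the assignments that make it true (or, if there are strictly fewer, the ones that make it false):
is true only for:
  l=False, w=True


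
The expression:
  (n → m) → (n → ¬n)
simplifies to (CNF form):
¬m ∨ ¬n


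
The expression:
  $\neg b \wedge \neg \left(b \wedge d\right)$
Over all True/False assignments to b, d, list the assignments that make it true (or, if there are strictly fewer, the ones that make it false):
is true only for:
  b=False, d=False;
  b=False, d=True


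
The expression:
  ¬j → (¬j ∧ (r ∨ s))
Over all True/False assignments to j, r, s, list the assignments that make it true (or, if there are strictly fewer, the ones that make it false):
is false only for:
  j=False, r=False, s=False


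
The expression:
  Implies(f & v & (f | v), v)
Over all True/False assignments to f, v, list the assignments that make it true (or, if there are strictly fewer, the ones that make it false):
is always true.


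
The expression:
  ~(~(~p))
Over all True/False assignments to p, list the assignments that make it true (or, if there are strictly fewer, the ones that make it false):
is true only for:
  p=False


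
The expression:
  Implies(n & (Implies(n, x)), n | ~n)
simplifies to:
True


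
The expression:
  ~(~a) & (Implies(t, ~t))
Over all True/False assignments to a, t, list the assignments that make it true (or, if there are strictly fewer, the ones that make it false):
is true only for:
  a=True, t=False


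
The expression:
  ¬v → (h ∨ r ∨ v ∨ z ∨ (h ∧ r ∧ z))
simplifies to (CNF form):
h ∨ r ∨ v ∨ z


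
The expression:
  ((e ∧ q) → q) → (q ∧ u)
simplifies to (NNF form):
q ∧ u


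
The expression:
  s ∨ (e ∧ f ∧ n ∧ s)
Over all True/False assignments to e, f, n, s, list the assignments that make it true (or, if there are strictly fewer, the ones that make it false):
is true only for:
  e=False, f=False, n=False, s=True;
  e=False, f=False, n=True, s=True;
  e=False, f=True, n=False, s=True;
  e=False, f=True, n=True, s=True;
  e=True, f=False, n=False, s=True;
  e=True, f=False, n=True, s=True;
  e=True, f=True, n=False, s=True;
  e=True, f=True, n=True, s=True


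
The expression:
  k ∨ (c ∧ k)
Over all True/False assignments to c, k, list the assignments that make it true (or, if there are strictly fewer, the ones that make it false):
is true only for:
  c=False, k=True;
  c=True, k=True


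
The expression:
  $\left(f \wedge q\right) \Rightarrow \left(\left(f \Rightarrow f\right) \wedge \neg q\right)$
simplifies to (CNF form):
$\neg f \vee \neg q$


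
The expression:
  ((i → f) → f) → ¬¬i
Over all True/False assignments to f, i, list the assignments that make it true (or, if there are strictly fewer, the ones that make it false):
is false only for:
  f=True, i=False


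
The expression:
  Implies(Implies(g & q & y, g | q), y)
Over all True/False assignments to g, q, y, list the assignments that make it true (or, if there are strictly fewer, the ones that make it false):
is true only for:
  g=False, q=False, y=True;
  g=False, q=True, y=True;
  g=True, q=False, y=True;
  g=True, q=True, y=True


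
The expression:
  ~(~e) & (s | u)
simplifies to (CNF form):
e & (s | u)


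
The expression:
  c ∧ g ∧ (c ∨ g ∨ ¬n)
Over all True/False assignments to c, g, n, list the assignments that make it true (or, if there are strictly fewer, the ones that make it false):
is true only for:
  c=True, g=True, n=False;
  c=True, g=True, n=True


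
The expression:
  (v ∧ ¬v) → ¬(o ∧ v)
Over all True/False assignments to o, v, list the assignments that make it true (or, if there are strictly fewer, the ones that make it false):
is always true.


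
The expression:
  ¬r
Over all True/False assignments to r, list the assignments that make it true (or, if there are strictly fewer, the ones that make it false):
is true only for:
  r=False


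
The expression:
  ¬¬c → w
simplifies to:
w ∨ ¬c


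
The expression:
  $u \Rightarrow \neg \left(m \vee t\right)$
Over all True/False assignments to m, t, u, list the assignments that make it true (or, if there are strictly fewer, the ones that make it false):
is false only for:
  m=False, t=True, u=True;
  m=True, t=False, u=True;
  m=True, t=True, u=True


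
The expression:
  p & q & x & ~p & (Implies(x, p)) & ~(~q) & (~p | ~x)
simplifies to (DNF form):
False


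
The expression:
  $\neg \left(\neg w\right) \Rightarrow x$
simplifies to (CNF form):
$x \vee \neg w$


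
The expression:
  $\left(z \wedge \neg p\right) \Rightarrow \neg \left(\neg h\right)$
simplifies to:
$h \vee p \vee \neg z$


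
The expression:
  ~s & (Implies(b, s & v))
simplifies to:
~b & ~s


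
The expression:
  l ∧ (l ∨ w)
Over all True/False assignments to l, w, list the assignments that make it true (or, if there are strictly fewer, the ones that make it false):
is true only for:
  l=True, w=False;
  l=True, w=True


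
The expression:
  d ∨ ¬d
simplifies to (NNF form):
True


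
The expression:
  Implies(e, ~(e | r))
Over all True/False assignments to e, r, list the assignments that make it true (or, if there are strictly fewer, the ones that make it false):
is true only for:
  e=False, r=False;
  e=False, r=True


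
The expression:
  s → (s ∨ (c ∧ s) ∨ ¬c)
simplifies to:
True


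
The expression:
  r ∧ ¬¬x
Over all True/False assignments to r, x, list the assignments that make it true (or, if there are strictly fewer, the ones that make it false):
is true only for:
  r=True, x=True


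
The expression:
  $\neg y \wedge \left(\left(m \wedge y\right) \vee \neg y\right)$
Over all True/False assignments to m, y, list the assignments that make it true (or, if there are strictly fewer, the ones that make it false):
is true only for:
  m=False, y=False;
  m=True, y=False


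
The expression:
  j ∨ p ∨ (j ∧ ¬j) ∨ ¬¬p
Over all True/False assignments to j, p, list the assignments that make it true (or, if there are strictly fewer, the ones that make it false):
is false only for:
  j=False, p=False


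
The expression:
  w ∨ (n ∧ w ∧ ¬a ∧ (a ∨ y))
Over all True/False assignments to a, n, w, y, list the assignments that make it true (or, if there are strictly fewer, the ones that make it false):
is true only for:
  a=False, n=False, w=True, y=False;
  a=False, n=False, w=True, y=True;
  a=False, n=True, w=True, y=False;
  a=False, n=True, w=True, y=True;
  a=True, n=False, w=True, y=False;
  a=True, n=False, w=True, y=True;
  a=True, n=True, w=True, y=False;
  a=True, n=True, w=True, y=True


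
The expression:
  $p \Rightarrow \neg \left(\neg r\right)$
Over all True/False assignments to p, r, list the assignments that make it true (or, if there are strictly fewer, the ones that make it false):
is false only for:
  p=True, r=False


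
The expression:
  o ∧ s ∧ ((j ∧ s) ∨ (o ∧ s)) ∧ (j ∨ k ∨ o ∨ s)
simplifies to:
o ∧ s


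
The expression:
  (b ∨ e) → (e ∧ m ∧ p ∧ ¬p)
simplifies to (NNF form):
¬b ∧ ¬e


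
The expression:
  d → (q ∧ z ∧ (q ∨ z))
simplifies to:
(q ∧ z) ∨ ¬d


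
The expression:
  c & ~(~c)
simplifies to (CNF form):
c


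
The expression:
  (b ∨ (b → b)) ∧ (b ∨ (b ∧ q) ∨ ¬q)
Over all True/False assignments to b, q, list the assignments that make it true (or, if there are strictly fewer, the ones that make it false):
is false only for:
  b=False, q=True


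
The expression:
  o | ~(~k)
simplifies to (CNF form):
k | o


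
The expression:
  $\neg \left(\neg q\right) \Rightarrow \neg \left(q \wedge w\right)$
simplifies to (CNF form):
$\neg q \vee \neg w$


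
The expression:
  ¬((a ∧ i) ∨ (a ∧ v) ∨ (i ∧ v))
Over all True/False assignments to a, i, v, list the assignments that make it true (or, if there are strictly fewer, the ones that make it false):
is true only for:
  a=False, i=False, v=False;
  a=False, i=False, v=True;
  a=False, i=True, v=False;
  a=True, i=False, v=False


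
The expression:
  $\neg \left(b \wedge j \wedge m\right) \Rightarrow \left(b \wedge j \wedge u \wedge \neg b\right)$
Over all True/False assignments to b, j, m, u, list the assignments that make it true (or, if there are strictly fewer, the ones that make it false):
is true only for:
  b=True, j=True, m=True, u=False;
  b=True, j=True, m=True, u=True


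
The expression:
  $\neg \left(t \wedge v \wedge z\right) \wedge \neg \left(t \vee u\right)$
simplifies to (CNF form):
$\neg t \wedge \neg u$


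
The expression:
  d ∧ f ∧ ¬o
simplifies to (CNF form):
d ∧ f ∧ ¬o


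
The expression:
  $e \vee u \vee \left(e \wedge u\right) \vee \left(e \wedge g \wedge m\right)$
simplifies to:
$e \vee u$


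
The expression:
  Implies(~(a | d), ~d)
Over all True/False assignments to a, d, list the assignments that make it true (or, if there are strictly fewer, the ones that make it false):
is always true.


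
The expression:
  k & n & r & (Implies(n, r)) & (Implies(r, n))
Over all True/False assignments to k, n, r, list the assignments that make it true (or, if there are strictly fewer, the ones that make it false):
is true only for:
  k=True, n=True, r=True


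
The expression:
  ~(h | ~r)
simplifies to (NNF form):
r & ~h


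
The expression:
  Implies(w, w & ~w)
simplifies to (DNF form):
~w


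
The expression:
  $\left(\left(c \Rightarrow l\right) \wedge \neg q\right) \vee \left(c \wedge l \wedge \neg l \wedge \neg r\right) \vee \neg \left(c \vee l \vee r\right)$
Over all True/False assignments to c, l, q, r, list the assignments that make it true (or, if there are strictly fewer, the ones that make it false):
is true only for:
  c=False, l=False, q=False, r=False;
  c=False, l=False, q=False, r=True;
  c=False, l=False, q=True, r=False;
  c=False, l=True, q=False, r=False;
  c=False, l=True, q=False, r=True;
  c=True, l=True, q=False, r=False;
  c=True, l=True, q=False, r=True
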